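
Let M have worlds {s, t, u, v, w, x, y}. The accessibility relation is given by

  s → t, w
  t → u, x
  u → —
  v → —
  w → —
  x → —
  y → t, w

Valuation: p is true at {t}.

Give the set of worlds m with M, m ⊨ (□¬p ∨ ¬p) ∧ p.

s: □¬p ∨ ¬p is T, p is F. ✗
t: □¬p ∨ ¬p is T, p is T. ✓
u: □¬p ∨ ¬p is T, p is F. ✗
v: □¬p ∨ ¬p is T, p is F. ✗
w: □¬p ∨ ¬p is T, p is F. ✗
x: □¬p ∨ ¬p is T, p is F. ✗
y: □¬p ∨ ¬p is T, p is F. ✗

{t}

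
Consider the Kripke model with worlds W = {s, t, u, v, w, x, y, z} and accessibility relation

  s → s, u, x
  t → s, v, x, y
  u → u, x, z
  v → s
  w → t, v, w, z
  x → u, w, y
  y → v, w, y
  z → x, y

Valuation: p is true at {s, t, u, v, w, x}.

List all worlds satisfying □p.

{s, v}

s: successors {s, u, x}; p there: s:T, u:T, x:T. ✓
t: successors {s, v, x, y}; p there: s:T, v:T, x:T, y:F. ✗
u: successors {u, x, z}; p there: u:T, x:T, z:F. ✗
v: successors {s}; p there: s:T. ✓
w: successors {t, v, w, z}; p there: t:T, v:T, w:T, z:F. ✗
x: successors {u, w, y}; p there: u:T, w:T, y:F. ✗
y: successors {v, w, y}; p there: v:T, w:T, y:F. ✗
z: successors {x, y}; p there: x:T, y:F. ✗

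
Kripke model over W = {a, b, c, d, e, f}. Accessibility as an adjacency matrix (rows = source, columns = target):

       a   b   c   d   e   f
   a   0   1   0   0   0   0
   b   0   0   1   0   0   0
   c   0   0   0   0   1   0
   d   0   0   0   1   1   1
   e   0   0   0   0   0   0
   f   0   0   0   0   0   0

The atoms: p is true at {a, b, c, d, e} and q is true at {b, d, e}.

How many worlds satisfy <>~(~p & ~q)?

a: successors {b}; ~(~p & ~q) there: b:T. ✓
b: successors {c}; ~(~p & ~q) there: c:T. ✓
c: successors {e}; ~(~p & ~q) there: e:T. ✓
d: successors {d, e, f}; ~(~p & ~q) there: d:T, e:T, f:F. ✓
e: no successors, so <>~(~p & ~q) fails. ✗
f: no successors, so <>~(~p & ~q) fails. ✗
Satisfying worlds: {a, b, c, d}.

4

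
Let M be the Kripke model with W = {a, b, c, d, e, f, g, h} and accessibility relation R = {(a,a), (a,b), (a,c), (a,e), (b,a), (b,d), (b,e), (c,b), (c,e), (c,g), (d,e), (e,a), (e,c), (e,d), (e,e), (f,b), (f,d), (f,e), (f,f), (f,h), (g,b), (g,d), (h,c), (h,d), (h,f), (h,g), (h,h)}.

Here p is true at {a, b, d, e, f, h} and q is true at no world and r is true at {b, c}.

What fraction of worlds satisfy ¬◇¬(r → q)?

a: ◇¬(r → q) is T. ✗
b: ◇¬(r → q) is F. ✓
c: ◇¬(r → q) is T. ✗
d: ◇¬(r → q) is F. ✓
e: ◇¬(r → q) is T. ✗
f: ◇¬(r → q) is T. ✗
g: ◇¬(r → q) is T. ✗
h: ◇¬(r → q) is T. ✗
That's 2 of 8 worlds, so 2/8 = 1/4.

1/4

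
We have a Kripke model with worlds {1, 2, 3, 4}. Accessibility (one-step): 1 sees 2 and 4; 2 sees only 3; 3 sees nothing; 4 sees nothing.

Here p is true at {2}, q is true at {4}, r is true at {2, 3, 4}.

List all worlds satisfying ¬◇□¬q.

1: ◇□¬q is T. ✗
2: ◇□¬q is T. ✗
3: ◇□¬q is F. ✓
4: ◇□¬q is F. ✓

{3, 4}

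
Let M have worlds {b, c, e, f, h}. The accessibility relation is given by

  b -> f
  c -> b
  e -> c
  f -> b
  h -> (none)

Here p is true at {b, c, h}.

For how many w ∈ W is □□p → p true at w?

b: □□p is T, p is T. ✓
c: □□p is F, p is T. ✓
e: □□p is T, p is F. ✗
f: □□p is F, p is F. ✓
h: □□p is T, p is T. ✓
Satisfying worlds: {b, c, f, h}.

4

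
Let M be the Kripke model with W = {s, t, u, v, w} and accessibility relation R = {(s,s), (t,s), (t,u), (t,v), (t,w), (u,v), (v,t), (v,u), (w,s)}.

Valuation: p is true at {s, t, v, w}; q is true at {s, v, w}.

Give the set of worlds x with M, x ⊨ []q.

s: successors {s}; q there: s:T. ✓
t: successors {s, u, v, w}; q there: s:T, u:F, v:T, w:T. ✗
u: successors {v}; q there: v:T. ✓
v: successors {t, u}; q there: t:F, u:F. ✗
w: successors {s}; q there: s:T. ✓

{s, u, w}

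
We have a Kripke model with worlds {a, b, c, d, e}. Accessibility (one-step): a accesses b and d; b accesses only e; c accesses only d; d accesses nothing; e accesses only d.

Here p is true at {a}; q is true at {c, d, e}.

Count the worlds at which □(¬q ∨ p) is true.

a: successors {b, d}; ¬q ∨ p there: b:T, d:F. ✗
b: successors {e}; ¬q ∨ p there: e:F. ✗
c: successors {d}; ¬q ∨ p there: d:F. ✗
d: no successors, so □(¬q ∨ p) holds vacuously. ✓
e: successors {d}; ¬q ∨ p there: d:F. ✗
Satisfying worlds: {d}.

1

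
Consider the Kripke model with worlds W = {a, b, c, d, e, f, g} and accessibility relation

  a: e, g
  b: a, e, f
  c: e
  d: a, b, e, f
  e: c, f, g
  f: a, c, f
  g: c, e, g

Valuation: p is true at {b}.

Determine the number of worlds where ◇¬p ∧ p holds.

1

a: ◇¬p is T, p is F. ✗
b: ◇¬p is T, p is T. ✓
c: ◇¬p is T, p is F. ✗
d: ◇¬p is T, p is F. ✗
e: ◇¬p is T, p is F. ✗
f: ◇¬p is T, p is F. ✗
g: ◇¬p is T, p is F. ✗
Satisfying worlds: {b}.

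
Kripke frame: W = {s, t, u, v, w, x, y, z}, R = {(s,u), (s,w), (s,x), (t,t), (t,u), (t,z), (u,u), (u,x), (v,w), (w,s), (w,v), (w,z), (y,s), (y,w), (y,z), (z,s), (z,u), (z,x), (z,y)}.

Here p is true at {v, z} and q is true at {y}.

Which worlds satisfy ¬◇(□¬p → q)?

{u, w, x}

s: ◇(□¬p → q) is T. ✗
t: ◇(□¬p → q) is T. ✗
u: ◇(□¬p → q) is F. ✓
v: ◇(□¬p → q) is T. ✗
w: ◇(□¬p → q) is F. ✓
x: ◇(□¬p → q) is F. ✓
y: ◇(□¬p → q) is T. ✗
z: ◇(□¬p → q) is T. ✗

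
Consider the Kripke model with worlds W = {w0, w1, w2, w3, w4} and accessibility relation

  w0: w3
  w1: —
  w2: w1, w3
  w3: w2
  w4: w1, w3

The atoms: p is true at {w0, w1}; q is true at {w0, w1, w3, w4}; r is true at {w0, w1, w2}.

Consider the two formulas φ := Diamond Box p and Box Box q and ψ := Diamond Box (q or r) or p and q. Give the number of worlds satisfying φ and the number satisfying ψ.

0 and 5

For Diamond Box p and Box Box q:
w0: Diamond Box p is F, Box Box q is F. ✗
w1: Diamond Box p is F, Box Box q is T. ✗
w2: Diamond Box p is T, Box Box q is F. ✗
w3: Diamond Box p is F, Box Box q is T. ✗
w4: Diamond Box p is T, Box Box q is F. ✗
— 0 worlds.
For Diamond Box (q or r) or p and q:
w0: Diamond Box (q or r) is T, p and q is T. ✓
w1: Diamond Box (q or r) is F, p and q is T. ✓
w2: Diamond Box (q or r) is T, p and q is F. ✓
w3: Diamond Box (q or r) is T, p and q is F. ✓
w4: Diamond Box (q or r) is T, p and q is F. ✓
— 5 worlds.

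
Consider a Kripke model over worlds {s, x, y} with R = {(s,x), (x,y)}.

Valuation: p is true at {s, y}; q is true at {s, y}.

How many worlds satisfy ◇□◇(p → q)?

s: successors {x}; □◇(p → q) there: x:F. ✗
x: successors {y}; □◇(p → q) there: y:T. ✓
y: no successors, so ◇□◇(p → q) fails. ✗
Satisfying worlds: {x}.

1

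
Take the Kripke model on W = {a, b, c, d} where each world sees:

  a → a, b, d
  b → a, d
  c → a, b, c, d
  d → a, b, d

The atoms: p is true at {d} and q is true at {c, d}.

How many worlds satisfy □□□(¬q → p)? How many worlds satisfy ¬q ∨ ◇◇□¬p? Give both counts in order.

0 and 2

For □□□(¬q → p):
a: successors {a, b, d}; □□(¬q → p) there: a:F, b:F, d:F. ✗
b: successors {a, d}; □□(¬q → p) there: a:F, d:F. ✗
c: successors {a, b, c, d}; □□(¬q → p) there: a:F, b:F, c:F, d:F. ✗
d: successors {a, b, d}; □□(¬q → p) there: a:F, b:F, d:F. ✗
— 0 worlds.
For ¬q ∨ ◇◇□¬p:
a: ¬q is T, ◇◇□¬p is F. ✓
b: ¬q is T, ◇◇□¬p is F. ✓
c: ¬q is F, ◇◇□¬p is F. ✗
d: ¬q is F, ◇◇□¬p is F. ✗
— 2 worlds.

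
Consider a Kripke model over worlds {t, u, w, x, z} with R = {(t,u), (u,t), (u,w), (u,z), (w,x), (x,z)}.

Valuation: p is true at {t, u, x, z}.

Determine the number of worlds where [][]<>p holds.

3

t: successors {u}; []<>p there: u:F. ✗
u: successors {t, w, z}; []<>p there: t:T, w:T, z:T. ✓
w: successors {x}; []<>p there: x:F. ✗
x: successors {z}; []<>p there: z:T. ✓
z: no successors, so [][]<>p holds vacuously. ✓
Satisfying worlds: {u, x, z}.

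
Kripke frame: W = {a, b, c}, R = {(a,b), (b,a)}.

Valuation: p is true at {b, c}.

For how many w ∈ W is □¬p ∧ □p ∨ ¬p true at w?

a: □¬p ∧ □p is F, ¬p is T. ✓
b: □¬p ∧ □p is F, ¬p is F. ✗
c: □¬p ∧ □p is T, ¬p is F. ✓
Satisfying worlds: {a, c}.

2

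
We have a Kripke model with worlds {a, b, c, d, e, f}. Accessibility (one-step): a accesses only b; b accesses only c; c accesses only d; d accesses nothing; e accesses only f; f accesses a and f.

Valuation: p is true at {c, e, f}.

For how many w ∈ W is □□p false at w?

a: successors {b}; □p there: b:T. ✓
b: successors {c}; □p there: c:F. ✗
c: successors {d}; □p there: d:T. ✓
d: no successors, so □□p holds vacuously. ✓
e: successors {f}; □p there: f:F. ✗
f: successors {a, f}; □p there: a:F, f:F. ✗
Satisfying worlds: {a, c, d}.
So □□p fails at the other 3 worlds.

3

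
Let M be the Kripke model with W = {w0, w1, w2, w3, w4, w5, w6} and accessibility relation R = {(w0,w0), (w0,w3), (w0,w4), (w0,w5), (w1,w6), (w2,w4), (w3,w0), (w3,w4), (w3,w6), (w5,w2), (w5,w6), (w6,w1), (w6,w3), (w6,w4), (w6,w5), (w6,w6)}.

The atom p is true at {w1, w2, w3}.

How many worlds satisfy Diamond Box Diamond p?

4

w0: successors {w0, w3, w4, w5}; Box Diamond p there: w0:F, w3:F, w4:T, w5:F. ✓
w1: successors {w6}; Box Diamond p there: w6:F. ✗
w2: successors {w4}; Box Diamond p there: w4:T. ✓
w3: successors {w0, w4, w6}; Box Diamond p there: w0:F, w4:T, w6:F. ✓
w4: no successors, so Diamond Box Diamond p fails. ✗
w5: successors {w2, w6}; Box Diamond p there: w2:F, w6:F. ✗
w6: successors {w1, w3, w4, w5, w6}; Box Diamond p there: w1:T, w3:F, w4:T, w5:F, w6:F. ✓
Satisfying worlds: {w0, w2, w3, w6}.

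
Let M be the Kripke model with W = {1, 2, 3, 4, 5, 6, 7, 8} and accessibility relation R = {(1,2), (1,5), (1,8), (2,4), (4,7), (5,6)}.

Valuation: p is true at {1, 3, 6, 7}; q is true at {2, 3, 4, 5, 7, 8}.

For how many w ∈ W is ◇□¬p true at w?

1: successors {2, 5, 8}; □¬p there: 2:T, 5:F, 8:T. ✓
2: successors {4}; □¬p there: 4:F. ✗
3: no successors, so ◇□¬p fails. ✗
4: successors {7}; □¬p there: 7:T. ✓
5: successors {6}; □¬p there: 6:T. ✓
6: no successors, so ◇□¬p fails. ✗
7: no successors, so ◇□¬p fails. ✗
8: no successors, so ◇□¬p fails. ✗
Satisfying worlds: {1, 4, 5}.

3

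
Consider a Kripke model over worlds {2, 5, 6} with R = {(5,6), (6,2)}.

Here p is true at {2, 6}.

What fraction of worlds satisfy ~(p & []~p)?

2: p & []~p is T. ✗
5: p & []~p is F. ✓
6: p & []~p is F. ✓
That's 2 of 3 worlds, so 2/3.

2/3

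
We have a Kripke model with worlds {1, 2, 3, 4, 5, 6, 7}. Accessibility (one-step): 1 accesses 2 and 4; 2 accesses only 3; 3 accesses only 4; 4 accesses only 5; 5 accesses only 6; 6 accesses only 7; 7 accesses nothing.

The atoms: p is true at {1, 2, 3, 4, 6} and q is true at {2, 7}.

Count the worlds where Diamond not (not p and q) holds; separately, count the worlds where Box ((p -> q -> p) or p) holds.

For Diamond not (not p and q):
1: successors {2, 4}; not (not p and q) there: 2:T, 4:T. ✓
2: successors {3}; not (not p and q) there: 3:T. ✓
3: successors {4}; not (not p and q) there: 4:T. ✓
4: successors {5}; not (not p and q) there: 5:T. ✓
5: successors {6}; not (not p and q) there: 6:T. ✓
6: successors {7}; not (not p and q) there: 7:F. ✗
7: no successors, so Diamond not (not p and q) fails. ✗
— 5 worlds.
For Box ((p -> q -> p) or p):
1: successors {2, 4}; (p -> q -> p) or p there: 2:T, 4:T. ✓
2: successors {3}; (p -> q -> p) or p there: 3:T. ✓
3: successors {4}; (p -> q -> p) or p there: 4:T. ✓
4: successors {5}; (p -> q -> p) or p there: 5:T. ✓
5: successors {6}; (p -> q -> p) or p there: 6:T. ✓
6: successors {7}; (p -> q -> p) or p there: 7:T. ✓
7: no successors, so Box ((p -> q -> p) or p) holds vacuously. ✓
— 7 worlds.

5 and 7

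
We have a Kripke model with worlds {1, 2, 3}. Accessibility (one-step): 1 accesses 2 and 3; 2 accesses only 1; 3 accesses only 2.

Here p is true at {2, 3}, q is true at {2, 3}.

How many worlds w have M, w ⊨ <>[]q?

2

1: successors {2, 3}; []q there: 2:F, 3:T. ✓
2: successors {1}; []q there: 1:T. ✓
3: successors {2}; []q there: 2:F. ✗
Satisfying worlds: {1, 2}.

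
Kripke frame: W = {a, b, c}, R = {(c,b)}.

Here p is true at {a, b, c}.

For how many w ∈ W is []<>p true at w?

2

a: no successors, so []<>p holds vacuously. ✓
b: no successors, so []<>p holds vacuously. ✓
c: successors {b}; <>p there: b:F. ✗
Satisfying worlds: {a, b}.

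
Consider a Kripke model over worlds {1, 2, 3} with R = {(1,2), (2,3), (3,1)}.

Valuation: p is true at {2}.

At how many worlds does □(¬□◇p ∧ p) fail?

1: successors {2}; ¬□◇p ∧ p there: 2:T. ✓
2: successors {3}; ¬□◇p ∧ p there: 3:F. ✗
3: successors {1}; ¬□◇p ∧ p there: 1:F. ✗
Satisfying worlds: {1}.
So □(¬□◇p ∧ p) fails at the other 2 worlds.

2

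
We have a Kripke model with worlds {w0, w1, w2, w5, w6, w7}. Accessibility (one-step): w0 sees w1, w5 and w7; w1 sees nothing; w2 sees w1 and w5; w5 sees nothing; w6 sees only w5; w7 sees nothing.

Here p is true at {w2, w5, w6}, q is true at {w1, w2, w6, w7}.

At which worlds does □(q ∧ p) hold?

w0: successors {w1, w5, w7}; q ∧ p there: w1:F, w5:F, w7:F. ✗
w1: no successors, so □(q ∧ p) holds vacuously. ✓
w2: successors {w1, w5}; q ∧ p there: w1:F, w5:F. ✗
w5: no successors, so □(q ∧ p) holds vacuously. ✓
w6: successors {w5}; q ∧ p there: w5:F. ✗
w7: no successors, so □(q ∧ p) holds vacuously. ✓

{w1, w5, w7}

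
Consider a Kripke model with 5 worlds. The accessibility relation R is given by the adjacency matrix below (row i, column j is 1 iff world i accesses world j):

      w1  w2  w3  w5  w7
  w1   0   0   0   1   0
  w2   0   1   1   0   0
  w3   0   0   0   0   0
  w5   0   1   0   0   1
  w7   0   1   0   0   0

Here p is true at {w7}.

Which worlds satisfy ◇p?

w1: successors {w5}; p there: w5:F. ✗
w2: successors {w2, w3}; p there: w2:F, w3:F. ✗
w3: no successors, so ◇p fails. ✗
w5: successors {w2, w7}; p there: w2:F, w7:T. ✓
w7: successors {w2}; p there: w2:F. ✗

{w5}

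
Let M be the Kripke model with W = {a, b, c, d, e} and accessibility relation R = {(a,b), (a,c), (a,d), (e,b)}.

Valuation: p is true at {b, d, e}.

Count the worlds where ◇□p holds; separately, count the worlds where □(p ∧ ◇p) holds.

2 and 3

For ◇□p:
a: successors {b, c, d}; □p there: b:T, c:T, d:T. ✓
b: no successors, so ◇□p fails. ✗
c: no successors, so ◇□p fails. ✗
d: no successors, so ◇□p fails. ✗
e: successors {b}; □p there: b:T. ✓
— 2 worlds.
For □(p ∧ ◇p):
a: successors {b, c, d}; p ∧ ◇p there: b:F, c:F, d:F. ✗
b: no successors, so □(p ∧ ◇p) holds vacuously. ✓
c: no successors, so □(p ∧ ◇p) holds vacuously. ✓
d: no successors, so □(p ∧ ◇p) holds vacuously. ✓
e: successors {b}; p ∧ ◇p there: b:F. ✗
— 3 worlds.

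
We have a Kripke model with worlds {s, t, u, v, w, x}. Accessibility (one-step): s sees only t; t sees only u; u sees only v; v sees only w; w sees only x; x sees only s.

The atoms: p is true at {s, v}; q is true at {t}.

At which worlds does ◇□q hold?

s: successors {t}; □q there: t:F. ✗
t: successors {u}; □q there: u:F. ✗
u: successors {v}; □q there: v:F. ✗
v: successors {w}; □q there: w:F. ✗
w: successors {x}; □q there: x:F. ✗
x: successors {s}; □q there: s:T. ✓

{x}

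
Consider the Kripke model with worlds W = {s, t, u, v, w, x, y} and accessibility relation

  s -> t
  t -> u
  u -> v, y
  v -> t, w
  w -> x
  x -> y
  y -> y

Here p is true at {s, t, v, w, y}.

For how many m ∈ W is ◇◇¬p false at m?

5

s: successors {t}; ◇¬p there: t:T. ✓
t: successors {u}; ◇¬p there: u:F. ✗
u: successors {v, y}; ◇¬p there: v:F, y:F. ✗
v: successors {t, w}; ◇¬p there: t:T, w:T. ✓
w: successors {x}; ◇¬p there: x:F. ✗
x: successors {y}; ◇¬p there: y:F. ✗
y: successors {y}; ◇¬p there: y:F. ✗
Satisfying worlds: {s, v}.
So ◇◇¬p fails at the other 5 worlds.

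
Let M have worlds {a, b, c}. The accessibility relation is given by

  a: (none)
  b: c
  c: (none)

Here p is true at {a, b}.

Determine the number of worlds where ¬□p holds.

1

a: □p is T. ✗
b: □p is F. ✓
c: □p is T. ✗
Satisfying worlds: {b}.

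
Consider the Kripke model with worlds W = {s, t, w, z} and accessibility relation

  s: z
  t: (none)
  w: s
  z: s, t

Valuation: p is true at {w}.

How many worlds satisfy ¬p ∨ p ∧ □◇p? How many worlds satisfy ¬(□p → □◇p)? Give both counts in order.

3 and 0

For ¬p ∨ p ∧ □◇p:
s: ¬p is T, p ∧ □◇p is F. ✓
t: ¬p is T, p ∧ □◇p is F. ✓
w: ¬p is F, p ∧ □◇p is F. ✗
z: ¬p is T, p ∧ □◇p is F. ✓
— 3 worlds.
For ¬(□p → □◇p):
s: □p → □◇p is T. ✗
t: □p → □◇p is T. ✗
w: □p → □◇p is T. ✗
z: □p → □◇p is T. ✗
— 0 worlds.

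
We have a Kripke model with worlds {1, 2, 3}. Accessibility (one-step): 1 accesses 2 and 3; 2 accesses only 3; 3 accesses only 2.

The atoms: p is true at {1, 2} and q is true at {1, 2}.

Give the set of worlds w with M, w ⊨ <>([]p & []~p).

∅

1: successors {2, 3}; []p & []~p there: 2:F, 3:F. ✗
2: successors {3}; []p & []~p there: 3:F. ✗
3: successors {2}; []p & []~p there: 2:F. ✗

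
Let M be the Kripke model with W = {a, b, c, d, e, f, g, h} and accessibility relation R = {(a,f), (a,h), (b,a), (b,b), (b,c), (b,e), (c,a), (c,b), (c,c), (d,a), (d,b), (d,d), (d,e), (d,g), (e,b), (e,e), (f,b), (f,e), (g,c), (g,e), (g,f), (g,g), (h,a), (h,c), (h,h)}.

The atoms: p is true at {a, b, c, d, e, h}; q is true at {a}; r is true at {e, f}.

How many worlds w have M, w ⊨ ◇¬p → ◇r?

8

a: ◇¬p is T, ◇r is T. ✓
b: ◇¬p is F, ◇r is T. ✓
c: ◇¬p is F, ◇r is F. ✓
d: ◇¬p is T, ◇r is T. ✓
e: ◇¬p is F, ◇r is T. ✓
f: ◇¬p is F, ◇r is T. ✓
g: ◇¬p is T, ◇r is T. ✓
h: ◇¬p is F, ◇r is F. ✓
Satisfying worlds: {a, b, c, d, e, f, g, h}.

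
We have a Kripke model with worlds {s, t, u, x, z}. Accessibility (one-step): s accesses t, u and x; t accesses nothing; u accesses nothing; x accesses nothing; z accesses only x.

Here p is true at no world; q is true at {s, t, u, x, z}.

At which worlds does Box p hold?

s: successors {t, u, x}; p there: t:F, u:F, x:F. ✗
t: no successors, so Box p holds vacuously. ✓
u: no successors, so Box p holds vacuously. ✓
x: no successors, so Box p holds vacuously. ✓
z: successors {x}; p there: x:F. ✗

{t, u, x}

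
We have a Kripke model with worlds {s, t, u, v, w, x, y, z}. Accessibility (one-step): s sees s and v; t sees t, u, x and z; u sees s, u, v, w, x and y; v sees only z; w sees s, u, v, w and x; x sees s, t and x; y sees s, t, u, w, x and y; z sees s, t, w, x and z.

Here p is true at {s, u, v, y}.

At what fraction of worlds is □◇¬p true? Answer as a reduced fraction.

1/4

s: successors {s, v}; ◇¬p there: s:F, v:T. ✗
t: successors {t, u, x, z}; ◇¬p there: t:T, u:T, x:T, z:T. ✓
u: successors {s, u, v, w, x, y}; ◇¬p there: s:F, u:T, v:T, w:T, x:T, y:T. ✗
v: successors {z}; ◇¬p there: z:T. ✓
w: successors {s, u, v, w, x}; ◇¬p there: s:F, u:T, v:T, w:T, x:T. ✗
x: successors {s, t, x}; ◇¬p there: s:F, t:T, x:T. ✗
y: successors {s, t, u, w, x, y}; ◇¬p there: s:F, t:T, u:T, w:T, x:T, y:T. ✗
z: successors {s, t, w, x, z}; ◇¬p there: s:F, t:T, w:T, x:T, z:T. ✗
That's 2 of 8 worlds, so 2/8 = 1/4.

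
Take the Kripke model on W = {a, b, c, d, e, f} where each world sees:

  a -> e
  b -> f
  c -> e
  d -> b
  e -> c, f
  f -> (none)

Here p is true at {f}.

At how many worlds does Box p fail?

4

a: successors {e}; p there: e:F. ✗
b: successors {f}; p there: f:T. ✓
c: successors {e}; p there: e:F. ✗
d: successors {b}; p there: b:F. ✗
e: successors {c, f}; p there: c:F, f:T. ✗
f: no successors, so Box p holds vacuously. ✓
Satisfying worlds: {b, f}.
So Box p fails at the other 4 worlds.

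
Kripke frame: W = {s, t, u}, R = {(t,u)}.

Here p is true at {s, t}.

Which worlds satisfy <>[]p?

s: no successors, so <>[]p fails. ✗
t: successors {u}; []p there: u:T. ✓
u: no successors, so <>[]p fails. ✗

{t}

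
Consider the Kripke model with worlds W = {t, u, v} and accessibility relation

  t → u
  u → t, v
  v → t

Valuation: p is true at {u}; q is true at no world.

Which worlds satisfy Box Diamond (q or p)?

t: successors {u}; Diamond (q or p) there: u:F. ✗
u: successors {t, v}; Diamond (q or p) there: t:T, v:F. ✗
v: successors {t}; Diamond (q or p) there: t:T. ✓

{v}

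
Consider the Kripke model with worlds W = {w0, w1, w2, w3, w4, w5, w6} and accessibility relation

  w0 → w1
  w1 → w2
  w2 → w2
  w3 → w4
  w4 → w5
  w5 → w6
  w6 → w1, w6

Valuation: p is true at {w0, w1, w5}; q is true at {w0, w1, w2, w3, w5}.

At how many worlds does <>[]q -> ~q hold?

w0: <>[]q is T, ~q is F. ✗
w1: <>[]q is T, ~q is F. ✗
w2: <>[]q is T, ~q is F. ✗
w3: <>[]q is T, ~q is F. ✗
w4: <>[]q is F, ~q is T. ✓
w5: <>[]q is F, ~q is F. ✓
w6: <>[]q is T, ~q is T. ✓
Satisfying worlds: {w4, w5, w6}.

3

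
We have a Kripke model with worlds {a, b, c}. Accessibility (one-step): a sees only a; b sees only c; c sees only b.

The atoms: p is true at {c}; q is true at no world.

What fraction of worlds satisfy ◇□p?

1/3

a: successors {a}; □p there: a:F. ✗
b: successors {c}; □p there: c:F. ✗
c: successors {b}; □p there: b:T. ✓
That's 1 of 3 worlds, so 1/3.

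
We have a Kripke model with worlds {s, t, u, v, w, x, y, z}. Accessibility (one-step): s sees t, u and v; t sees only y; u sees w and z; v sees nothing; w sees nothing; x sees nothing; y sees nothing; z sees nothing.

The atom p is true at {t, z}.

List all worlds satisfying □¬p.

s: successors {t, u, v}; ¬p there: t:F, u:T, v:T. ✗
t: successors {y}; ¬p there: y:T. ✓
u: successors {w, z}; ¬p there: w:T, z:F. ✗
v: no successors, so □¬p holds vacuously. ✓
w: no successors, so □¬p holds vacuously. ✓
x: no successors, so □¬p holds vacuously. ✓
y: no successors, so □¬p holds vacuously. ✓
z: no successors, so □¬p holds vacuously. ✓

{t, v, w, x, y, z}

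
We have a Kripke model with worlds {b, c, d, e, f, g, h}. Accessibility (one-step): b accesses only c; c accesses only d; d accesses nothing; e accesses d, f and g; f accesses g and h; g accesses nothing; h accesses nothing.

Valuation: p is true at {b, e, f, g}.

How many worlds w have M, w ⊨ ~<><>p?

b: <><>p is F. ✓
c: <><>p is F. ✓
d: <><>p is F. ✓
e: <><>p is T. ✗
f: <><>p is F. ✓
g: <><>p is F. ✓
h: <><>p is F. ✓
Satisfying worlds: {b, c, d, f, g, h}.

6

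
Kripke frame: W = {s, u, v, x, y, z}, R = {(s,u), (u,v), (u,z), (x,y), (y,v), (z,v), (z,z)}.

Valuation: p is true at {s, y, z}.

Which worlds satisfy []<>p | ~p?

s: []<>p is T, ~p is F. ✓
u: []<>p is F, ~p is T. ✓
v: []<>p is T, ~p is T. ✓
x: []<>p is F, ~p is T. ✓
y: []<>p is F, ~p is F. ✗
z: []<>p is F, ~p is F. ✗

{s, u, v, x}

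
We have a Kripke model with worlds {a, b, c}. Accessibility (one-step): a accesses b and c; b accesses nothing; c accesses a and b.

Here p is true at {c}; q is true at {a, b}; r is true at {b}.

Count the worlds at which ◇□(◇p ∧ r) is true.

a: successors {b, c}; □(◇p ∧ r) there: b:T, c:F. ✓
b: no successors, so ◇□(◇p ∧ r) fails. ✗
c: successors {a, b}; □(◇p ∧ r) there: a:F, b:T. ✓
Satisfying worlds: {a, c}.

2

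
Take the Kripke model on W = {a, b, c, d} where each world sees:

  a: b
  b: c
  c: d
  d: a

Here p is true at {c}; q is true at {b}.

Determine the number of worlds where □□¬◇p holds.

a: successors {b}; □¬◇p there: b:T. ✓
b: successors {c}; □¬◇p there: c:T. ✓
c: successors {d}; □¬◇p there: d:T. ✓
d: successors {a}; □¬◇p there: a:F. ✗
Satisfying worlds: {a, b, c}.

3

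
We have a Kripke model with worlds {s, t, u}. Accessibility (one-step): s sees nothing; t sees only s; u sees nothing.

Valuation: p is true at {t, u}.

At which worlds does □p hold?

{s, u}

s: no successors, so □p holds vacuously. ✓
t: successors {s}; p there: s:F. ✗
u: no successors, so □p holds vacuously. ✓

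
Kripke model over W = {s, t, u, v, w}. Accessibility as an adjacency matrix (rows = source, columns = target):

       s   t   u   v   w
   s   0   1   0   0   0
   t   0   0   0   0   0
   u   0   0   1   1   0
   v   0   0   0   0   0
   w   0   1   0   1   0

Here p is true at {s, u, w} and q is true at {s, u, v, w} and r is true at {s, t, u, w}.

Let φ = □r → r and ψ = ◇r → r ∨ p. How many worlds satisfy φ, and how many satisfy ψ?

For □r → r:
s: □r is T, r is T. ✓
t: □r is T, r is T. ✓
u: □r is F, r is T. ✓
v: □r is T, r is F. ✗
w: □r is F, r is T. ✓
— 4 worlds.
For ◇r → r ∨ p:
s: ◇r is T, r ∨ p is T. ✓
t: ◇r is F, r ∨ p is T. ✓
u: ◇r is T, r ∨ p is T. ✓
v: ◇r is F, r ∨ p is F. ✓
w: ◇r is T, r ∨ p is T. ✓
— 5 worlds.

4 and 5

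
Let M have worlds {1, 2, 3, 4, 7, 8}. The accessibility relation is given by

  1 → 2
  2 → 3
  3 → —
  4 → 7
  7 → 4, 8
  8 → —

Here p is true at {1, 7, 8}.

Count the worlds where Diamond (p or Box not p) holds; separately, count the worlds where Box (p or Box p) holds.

4 and 5

For Diamond (p or Box not p):
1: successors {2}; p or Box not p there: 2:T. ✓
2: successors {3}; p or Box not p there: 3:T. ✓
3: no successors, so Diamond (p or Box not p) fails. ✗
4: successors {7}; p or Box not p there: 7:T. ✓
7: successors {4, 8}; p or Box not p there: 4:F, 8:T. ✓
8: no successors, so Diamond (p or Box not p) fails. ✗
— 4 worlds.
For Box (p or Box p):
1: successors {2}; p or Box p there: 2:F. ✗
2: successors {3}; p or Box p there: 3:T. ✓
3: no successors, so Box (p or Box p) holds vacuously. ✓
4: successors {7}; p or Box p there: 7:T. ✓
7: successors {4, 8}; p or Box p there: 4:T, 8:T. ✓
8: no successors, so Box (p or Box p) holds vacuously. ✓
— 5 worlds.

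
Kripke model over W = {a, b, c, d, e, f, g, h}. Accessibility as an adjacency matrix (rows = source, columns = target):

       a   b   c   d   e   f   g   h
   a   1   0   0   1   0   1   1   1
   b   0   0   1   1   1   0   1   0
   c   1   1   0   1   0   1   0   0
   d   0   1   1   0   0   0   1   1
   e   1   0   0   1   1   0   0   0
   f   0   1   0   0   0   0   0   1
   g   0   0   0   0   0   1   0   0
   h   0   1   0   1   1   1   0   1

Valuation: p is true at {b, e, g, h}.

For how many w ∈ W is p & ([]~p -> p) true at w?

4

a: p is F, []~p -> p is T. ✗
b: p is T, []~p -> p is T. ✓
c: p is F, []~p -> p is T. ✗
d: p is F, []~p -> p is T. ✗
e: p is T, []~p -> p is T. ✓
f: p is F, []~p -> p is T. ✗
g: p is T, []~p -> p is T. ✓
h: p is T, []~p -> p is T. ✓
Satisfying worlds: {b, e, g, h}.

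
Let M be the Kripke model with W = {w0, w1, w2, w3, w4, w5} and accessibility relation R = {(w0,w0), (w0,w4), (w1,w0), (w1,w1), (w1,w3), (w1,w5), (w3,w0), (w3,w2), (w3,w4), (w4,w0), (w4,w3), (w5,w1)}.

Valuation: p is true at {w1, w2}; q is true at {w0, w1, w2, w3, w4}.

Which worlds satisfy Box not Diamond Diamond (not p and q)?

{w2}

w0: successors {w0, w4}; not Diamond Diamond (not p and q) there: w0:F, w4:F. ✗
w1: successors {w0, w1, w3, w5}; not Diamond Diamond (not p and q) there: w0:F, w1:F, w3:F, w5:F. ✗
w2: no successors, so Box not Diamond Diamond (not p and q) holds vacuously. ✓
w3: successors {w0, w2, w4}; not Diamond Diamond (not p and q) there: w0:F, w2:T, w4:F. ✗
w4: successors {w0, w3}; not Diamond Diamond (not p and q) there: w0:F, w3:F. ✗
w5: successors {w1}; not Diamond Diamond (not p and q) there: w1:F. ✗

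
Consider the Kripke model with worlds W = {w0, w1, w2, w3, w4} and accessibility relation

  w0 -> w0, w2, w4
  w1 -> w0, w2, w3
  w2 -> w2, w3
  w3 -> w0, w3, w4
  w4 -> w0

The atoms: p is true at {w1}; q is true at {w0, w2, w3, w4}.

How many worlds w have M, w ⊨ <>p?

w0: successors {w0, w2, w4}; p there: w0:F, w2:F, w4:F. ✗
w1: successors {w0, w2, w3}; p there: w0:F, w2:F, w3:F. ✗
w2: successors {w2, w3}; p there: w2:F, w3:F. ✗
w3: successors {w0, w3, w4}; p there: w0:F, w3:F, w4:F. ✗
w4: successors {w0}; p there: w0:F. ✗
Satisfying worlds: ∅.

0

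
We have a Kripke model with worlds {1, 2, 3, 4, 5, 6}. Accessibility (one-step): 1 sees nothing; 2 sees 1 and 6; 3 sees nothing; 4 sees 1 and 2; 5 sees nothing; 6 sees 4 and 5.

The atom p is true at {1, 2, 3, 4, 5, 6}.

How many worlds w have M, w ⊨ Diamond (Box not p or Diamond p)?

3

1: no successors, so Diamond (Box not p or Diamond p) fails. ✗
2: successors {1, 6}; Box not p or Diamond p there: 1:T, 6:T. ✓
3: no successors, so Diamond (Box not p or Diamond p) fails. ✗
4: successors {1, 2}; Box not p or Diamond p there: 1:T, 2:T. ✓
5: no successors, so Diamond (Box not p or Diamond p) fails. ✗
6: successors {4, 5}; Box not p or Diamond p there: 4:T, 5:T. ✓
Satisfying worlds: {2, 4, 6}.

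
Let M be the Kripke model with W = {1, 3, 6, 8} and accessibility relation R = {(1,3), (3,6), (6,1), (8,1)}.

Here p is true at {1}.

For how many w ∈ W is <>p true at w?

1: successors {3}; p there: 3:F. ✗
3: successors {6}; p there: 6:F. ✗
6: successors {1}; p there: 1:T. ✓
8: successors {1}; p there: 1:T. ✓
Satisfying worlds: {6, 8}.

2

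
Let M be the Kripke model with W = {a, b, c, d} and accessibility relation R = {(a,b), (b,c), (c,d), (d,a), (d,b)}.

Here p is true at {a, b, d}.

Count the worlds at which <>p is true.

a: successors {b}; p there: b:T. ✓
b: successors {c}; p there: c:F. ✗
c: successors {d}; p there: d:T. ✓
d: successors {a, b}; p there: a:T, b:T. ✓
Satisfying worlds: {a, c, d}.

3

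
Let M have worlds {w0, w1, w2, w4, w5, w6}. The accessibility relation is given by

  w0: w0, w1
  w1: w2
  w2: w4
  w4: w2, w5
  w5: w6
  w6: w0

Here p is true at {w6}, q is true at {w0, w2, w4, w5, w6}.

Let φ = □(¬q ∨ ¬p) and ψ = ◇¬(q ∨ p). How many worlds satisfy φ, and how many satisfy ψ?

5 and 1

For □(¬q ∨ ¬p):
w0: successors {w0, w1}; ¬q ∨ ¬p there: w0:T, w1:T. ✓
w1: successors {w2}; ¬q ∨ ¬p there: w2:T. ✓
w2: successors {w4}; ¬q ∨ ¬p there: w4:T. ✓
w4: successors {w2, w5}; ¬q ∨ ¬p there: w2:T, w5:T. ✓
w5: successors {w6}; ¬q ∨ ¬p there: w6:F. ✗
w6: successors {w0}; ¬q ∨ ¬p there: w0:T. ✓
— 5 worlds.
For ◇¬(q ∨ p):
w0: successors {w0, w1}; ¬(q ∨ p) there: w0:F, w1:T. ✓
w1: successors {w2}; ¬(q ∨ p) there: w2:F. ✗
w2: successors {w4}; ¬(q ∨ p) there: w4:F. ✗
w4: successors {w2, w5}; ¬(q ∨ p) there: w2:F, w5:F. ✗
w5: successors {w6}; ¬(q ∨ p) there: w6:F. ✗
w6: successors {w0}; ¬(q ∨ p) there: w0:F. ✗
— 1 world.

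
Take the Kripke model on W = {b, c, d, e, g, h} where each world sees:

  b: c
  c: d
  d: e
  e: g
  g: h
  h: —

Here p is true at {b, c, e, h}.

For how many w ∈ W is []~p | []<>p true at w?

3

b: []~p is F, []<>p is F. ✗
c: []~p is T, []<>p is T. ✓
d: []~p is F, []<>p is F. ✗
e: []~p is T, []<>p is T. ✓
g: []~p is F, []<>p is F. ✗
h: []~p is T, []<>p is T. ✓
Satisfying worlds: {c, e, h}.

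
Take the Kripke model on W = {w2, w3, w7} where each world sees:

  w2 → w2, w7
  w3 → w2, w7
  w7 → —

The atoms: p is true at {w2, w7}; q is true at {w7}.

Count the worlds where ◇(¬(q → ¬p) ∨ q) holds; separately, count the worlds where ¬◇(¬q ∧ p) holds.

For ◇(¬(q → ¬p) ∨ q):
w2: successors {w2, w7}; ¬(q → ¬p) ∨ q there: w2:F, w7:T. ✓
w3: successors {w2, w7}; ¬(q → ¬p) ∨ q there: w2:F, w7:T. ✓
w7: no successors, so ◇(¬(q → ¬p) ∨ q) fails. ✗
— 2 worlds.
For ¬◇(¬q ∧ p):
w2: ◇(¬q ∧ p) is T. ✗
w3: ◇(¬q ∧ p) is T. ✗
w7: ◇(¬q ∧ p) is F. ✓
— 1 world.

2 and 1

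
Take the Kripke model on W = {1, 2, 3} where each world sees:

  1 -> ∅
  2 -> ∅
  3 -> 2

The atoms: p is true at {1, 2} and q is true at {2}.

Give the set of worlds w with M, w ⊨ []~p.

1: no successors, so []~p holds vacuously. ✓
2: no successors, so []~p holds vacuously. ✓
3: successors {2}; ~p there: 2:F. ✗

{1, 2}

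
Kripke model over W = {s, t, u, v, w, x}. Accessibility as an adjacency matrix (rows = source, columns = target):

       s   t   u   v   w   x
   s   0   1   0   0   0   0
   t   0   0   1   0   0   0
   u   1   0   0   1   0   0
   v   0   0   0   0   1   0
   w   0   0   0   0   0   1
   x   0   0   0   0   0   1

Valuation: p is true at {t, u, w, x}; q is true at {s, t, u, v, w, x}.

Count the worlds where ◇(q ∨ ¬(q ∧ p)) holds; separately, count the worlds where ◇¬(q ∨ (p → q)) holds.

For ◇(q ∨ ¬(q ∧ p)):
s: successors {t}; q ∨ ¬(q ∧ p) there: t:T. ✓
t: successors {u}; q ∨ ¬(q ∧ p) there: u:T. ✓
u: successors {s, v}; q ∨ ¬(q ∧ p) there: s:T, v:T. ✓
v: successors {w}; q ∨ ¬(q ∧ p) there: w:T. ✓
w: successors {x}; q ∨ ¬(q ∧ p) there: x:T. ✓
x: successors {x}; q ∨ ¬(q ∧ p) there: x:T. ✓
— 6 worlds.
For ◇¬(q ∨ (p → q)):
s: successors {t}; ¬(q ∨ (p → q)) there: t:F. ✗
t: successors {u}; ¬(q ∨ (p → q)) there: u:F. ✗
u: successors {s, v}; ¬(q ∨ (p → q)) there: s:F, v:F. ✗
v: successors {w}; ¬(q ∨ (p → q)) there: w:F. ✗
w: successors {x}; ¬(q ∨ (p → q)) there: x:F. ✗
x: successors {x}; ¬(q ∨ (p → q)) there: x:F. ✗
— 0 worlds.

6 and 0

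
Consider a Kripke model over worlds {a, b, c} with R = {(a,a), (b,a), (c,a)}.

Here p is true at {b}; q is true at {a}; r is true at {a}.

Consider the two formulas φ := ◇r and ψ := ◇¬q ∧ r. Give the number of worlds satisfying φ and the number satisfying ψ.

For ◇r:
a: successors {a}; r there: a:T. ✓
b: successors {a}; r there: a:T. ✓
c: successors {a}; r there: a:T. ✓
— 3 worlds.
For ◇¬q ∧ r:
a: ◇¬q is F, r is T. ✗
b: ◇¬q is F, r is F. ✗
c: ◇¬q is F, r is F. ✗
— 0 worlds.

3 and 0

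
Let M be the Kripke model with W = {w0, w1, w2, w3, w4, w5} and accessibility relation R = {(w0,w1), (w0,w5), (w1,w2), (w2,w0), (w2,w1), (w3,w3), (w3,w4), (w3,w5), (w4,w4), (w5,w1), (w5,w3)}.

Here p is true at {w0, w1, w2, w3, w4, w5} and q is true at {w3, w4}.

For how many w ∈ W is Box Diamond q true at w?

w0: successors {w1, w5}; Diamond q there: w1:F, w5:T. ✗
w1: successors {w2}; Diamond q there: w2:F. ✗
w2: successors {w0, w1}; Diamond q there: w0:F, w1:F. ✗
w3: successors {w3, w4, w5}; Diamond q there: w3:T, w4:T, w5:T. ✓
w4: successors {w4}; Diamond q there: w4:T. ✓
w5: successors {w1, w3}; Diamond q there: w1:F, w3:T. ✗
Satisfying worlds: {w3, w4}.

2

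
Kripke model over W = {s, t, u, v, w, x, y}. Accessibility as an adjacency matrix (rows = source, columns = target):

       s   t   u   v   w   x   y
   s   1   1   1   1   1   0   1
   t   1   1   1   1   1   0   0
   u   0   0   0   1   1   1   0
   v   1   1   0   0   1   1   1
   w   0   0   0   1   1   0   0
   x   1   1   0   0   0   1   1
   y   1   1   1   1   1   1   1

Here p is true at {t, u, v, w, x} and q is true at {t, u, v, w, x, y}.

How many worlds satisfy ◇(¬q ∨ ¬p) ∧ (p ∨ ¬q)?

s: ◇(¬q ∨ ¬p) is T, p ∨ ¬q is T. ✓
t: ◇(¬q ∨ ¬p) is T, p ∨ ¬q is T. ✓
u: ◇(¬q ∨ ¬p) is F, p ∨ ¬q is T. ✗
v: ◇(¬q ∨ ¬p) is T, p ∨ ¬q is T. ✓
w: ◇(¬q ∨ ¬p) is F, p ∨ ¬q is T. ✗
x: ◇(¬q ∨ ¬p) is T, p ∨ ¬q is T. ✓
y: ◇(¬q ∨ ¬p) is T, p ∨ ¬q is F. ✗
Satisfying worlds: {s, t, v, x}.

4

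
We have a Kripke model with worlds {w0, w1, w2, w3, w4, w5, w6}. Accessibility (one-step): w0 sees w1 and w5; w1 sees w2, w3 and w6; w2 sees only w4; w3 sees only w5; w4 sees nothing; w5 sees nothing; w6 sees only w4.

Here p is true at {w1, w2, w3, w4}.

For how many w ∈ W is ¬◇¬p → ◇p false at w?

2

w0: ¬◇¬p is F, ◇p is T. ✓
w1: ¬◇¬p is F, ◇p is T. ✓
w2: ¬◇¬p is T, ◇p is T. ✓
w3: ¬◇¬p is F, ◇p is F. ✓
w4: ¬◇¬p is T, ◇p is F. ✗
w5: ¬◇¬p is T, ◇p is F. ✗
w6: ¬◇¬p is T, ◇p is T. ✓
Satisfying worlds: {w0, w1, w2, w3, w6}.
So ¬◇¬p → ◇p fails at the other 2 worlds.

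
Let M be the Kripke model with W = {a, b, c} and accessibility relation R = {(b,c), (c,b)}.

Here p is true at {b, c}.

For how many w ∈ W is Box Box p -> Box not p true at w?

a: Box Box p is T, Box not p is T. ✓
b: Box Box p is T, Box not p is F. ✗
c: Box Box p is T, Box not p is F. ✗
Satisfying worlds: {a}.

1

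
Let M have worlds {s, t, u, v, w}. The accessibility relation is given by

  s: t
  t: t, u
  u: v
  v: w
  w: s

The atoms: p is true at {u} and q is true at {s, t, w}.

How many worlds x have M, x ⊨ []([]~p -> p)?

s: successors {t}; []~p -> p there: t:T. ✓
t: successors {t, u}; []~p -> p there: t:T, u:T. ✓
u: successors {v}; []~p -> p there: v:F. ✗
v: successors {w}; []~p -> p there: w:F. ✗
w: successors {s}; []~p -> p there: s:F. ✗
Satisfying worlds: {s, t}.

2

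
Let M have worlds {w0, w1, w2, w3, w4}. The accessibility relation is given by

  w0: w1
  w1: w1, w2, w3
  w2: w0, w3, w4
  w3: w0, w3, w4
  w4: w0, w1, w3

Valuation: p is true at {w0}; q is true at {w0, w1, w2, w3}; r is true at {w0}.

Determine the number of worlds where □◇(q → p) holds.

0

w0: successors {w1}; ◇(q → p) there: w1:F. ✗
w1: successors {w1, w2, w3}; ◇(q → p) there: w1:F, w2:T, w3:T. ✗
w2: successors {w0, w3, w4}; ◇(q → p) there: w0:F, w3:T, w4:T. ✗
w3: successors {w0, w3, w4}; ◇(q → p) there: w0:F, w3:T, w4:T. ✗
w4: successors {w0, w1, w3}; ◇(q → p) there: w0:F, w1:F, w3:T. ✗
Satisfying worlds: ∅.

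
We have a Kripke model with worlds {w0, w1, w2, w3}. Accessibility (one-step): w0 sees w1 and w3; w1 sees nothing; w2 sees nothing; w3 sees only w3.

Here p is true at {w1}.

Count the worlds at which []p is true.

w0: successors {w1, w3}; p there: w1:T, w3:F. ✗
w1: no successors, so []p holds vacuously. ✓
w2: no successors, so []p holds vacuously. ✓
w3: successors {w3}; p there: w3:F. ✗
Satisfying worlds: {w1, w2}.

2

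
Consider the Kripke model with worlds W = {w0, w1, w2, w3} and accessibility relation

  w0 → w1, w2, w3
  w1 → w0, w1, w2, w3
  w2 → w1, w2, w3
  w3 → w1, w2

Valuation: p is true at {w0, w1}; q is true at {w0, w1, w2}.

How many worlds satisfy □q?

1

w0: successors {w1, w2, w3}; q there: w1:T, w2:T, w3:F. ✗
w1: successors {w0, w1, w2, w3}; q there: w0:T, w1:T, w2:T, w3:F. ✗
w2: successors {w1, w2, w3}; q there: w1:T, w2:T, w3:F. ✗
w3: successors {w1, w2}; q there: w1:T, w2:T. ✓
Satisfying worlds: {w3}.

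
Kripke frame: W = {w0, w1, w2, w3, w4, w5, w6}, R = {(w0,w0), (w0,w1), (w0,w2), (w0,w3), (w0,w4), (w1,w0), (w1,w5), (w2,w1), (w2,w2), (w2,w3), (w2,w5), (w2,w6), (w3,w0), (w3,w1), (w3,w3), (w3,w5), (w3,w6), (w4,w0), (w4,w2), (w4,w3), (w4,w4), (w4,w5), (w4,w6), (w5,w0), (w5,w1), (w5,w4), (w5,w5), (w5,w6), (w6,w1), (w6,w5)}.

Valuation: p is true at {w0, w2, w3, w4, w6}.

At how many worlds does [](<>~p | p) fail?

w0: successors {w0, w1, w2, w3, w4}; <>~p | p there: w0:T, w1:T, w2:T, w3:T, w4:T. ✓
w1: successors {w0, w5}; <>~p | p there: w0:T, w5:T. ✓
w2: successors {w1, w2, w3, w5, w6}; <>~p | p there: w1:T, w2:T, w3:T, w5:T, w6:T. ✓
w3: successors {w0, w1, w3, w5, w6}; <>~p | p there: w0:T, w1:T, w3:T, w5:T, w6:T. ✓
w4: successors {w0, w2, w3, w4, w5, w6}; <>~p | p there: w0:T, w2:T, w3:T, w4:T, w5:T, w6:T. ✓
w5: successors {w0, w1, w4, w5, w6}; <>~p | p there: w0:T, w1:T, w4:T, w5:T, w6:T. ✓
w6: successors {w1, w5}; <>~p | p there: w1:T, w5:T. ✓
Satisfying worlds: {w0, w1, w2, w3, w4, w5, w6}.
So [](<>~p | p) fails at the other 0 worlds.

0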